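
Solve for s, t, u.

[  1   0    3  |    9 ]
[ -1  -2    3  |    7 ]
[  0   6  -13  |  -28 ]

(-3, 4, 4)

Forward elimination on [A|b]:
R2 <- R2 - (-1)*R1:  [  0  -2   6  16 ]
R3 <- R3 - (-3)*R2:  [  0   0   5  20 ]
Row echelon form:
[ 1   0  3  |   9 ]
[ 0  -2  6  |  16 ]
[ 0   0  5  |  20 ]
Back-substitution:
u = (20) / 5 = 4
t = (16 - (6)*(4)) / -2 = 4
s = (9 - (3)*(4)) / 1 = -3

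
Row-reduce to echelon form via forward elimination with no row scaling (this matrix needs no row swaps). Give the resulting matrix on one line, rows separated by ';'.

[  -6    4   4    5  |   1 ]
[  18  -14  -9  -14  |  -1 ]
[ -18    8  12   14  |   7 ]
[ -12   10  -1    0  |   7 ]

Forward elimination:
R2 <- R2 - (-3)*R1:  [  0  -2   3   1   2 ]
R3 <- R3 - (3)*R1:  [  0  -4   0  -1   4 ]
R4 <- R4 - (2)*R1:  [   0    2   -9  -10    5 ]
R3 <- R3 - (2)*R2:  [  0   0  -6  -3   0 ]
R4 <- R4 - (-1)*R2:  [  0   0  -6  -9   7 ]
R4 <- R4 - (1)*R3:  [  0   0   0  -6   7 ]
Row echelon form:
[ -6   4   4   5  |  1 ]
[  0  -2   3   1  |  2 ]
[  0   0  -6  -3  |  0 ]
[  0   0   0  -6  |  7 ]

REF = [-6 4 4 5 1; 0 -2 3 1 2; 0 0 -6 -3 0; 0 0 0 -6 7]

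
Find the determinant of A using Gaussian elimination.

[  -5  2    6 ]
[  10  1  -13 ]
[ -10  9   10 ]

det(A) = 25

Forward elimination:
R2 <- R2 - (-2)*R1:  [  0   5  -1 ]
R3 <- R3 - (2)*R1:  [  0   5  -2 ]
R3 <- R3 - (1)*R2:  [  0   0  -1 ]
Upper-triangular form:
[ -5  2   6 ]
[  0  5  -1 ]
[  0  0  -1 ]
det(A) = (-1)^0 * (-5) * (5) * (-1) = 25  (0 row swaps -> sign +1)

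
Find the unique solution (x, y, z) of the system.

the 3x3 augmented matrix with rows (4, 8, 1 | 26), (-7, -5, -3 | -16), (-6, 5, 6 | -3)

(1, 3, -2)

Forward elimination on [A|b]:
R2 <- R2 - (-7/4)*R1:  [    0     9  -5/4  59/2 ]
R3 <- R3 - (-3/2)*R1:  [    0    17  15/2    36 ]
R3 <- R3 - (17/9)*R2:  [       0        0   355/36  -355/18 ]
Row echelon form:
[ 4  8       1  |       26 ]
[ 0  9    -5/4  |     59/2 ]
[ 0  0  355/36  |  -355/18 ]
Back-substitution:
z = (-355/18) / (355/36) = -2
y = (59/2 - (-5/4)*(-2)) / 9 = 3
x = (26 - (8)*(3) - (1)*(-2)) / 4 = 1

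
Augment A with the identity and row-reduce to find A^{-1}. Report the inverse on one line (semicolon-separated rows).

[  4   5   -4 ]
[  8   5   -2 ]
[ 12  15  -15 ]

Gauss-Jordan on [A | I]:
R1 <- (1/4)*R1:  [   1  5/4   -1  |  1/4    0    0 ]
R2 <- R2 - (8)*R1:  [  0  -5   6  |  -2   1   0 ]
R3 <- R3 - (12)*R1:  [  0   0  -3  |  -3   0   1 ]
R2 <- (1/-5)*R2:  [    0     1  -6/5  |   2/5  -1/5     0 ]
R1 <- R1 - (5/4)*R2:  [    1     0   1/2  |  -1/4   1/4     0 ]
R3 <- (1/-3)*R3:  [    0     0     1  |     1     0  -1/3 ]
R1 <- R1 - (1/2)*R3:  [    1     0     0  |  -3/4   1/4   1/6 ]
R2 <- R2 - (-6/5)*R3:  [    0     1     0  |   8/5  -1/5  -2/5 ]
Right block of [I | A^{-1}] is the inverse:
[ -3/4   1/4   1/6 ]
[  8/5  -1/5  -2/5 ]
[    1     0  -1/3 ]

inverse = [-3/4 1/4 1/6; 8/5 -1/5 -2/5; 1 0 -1/3]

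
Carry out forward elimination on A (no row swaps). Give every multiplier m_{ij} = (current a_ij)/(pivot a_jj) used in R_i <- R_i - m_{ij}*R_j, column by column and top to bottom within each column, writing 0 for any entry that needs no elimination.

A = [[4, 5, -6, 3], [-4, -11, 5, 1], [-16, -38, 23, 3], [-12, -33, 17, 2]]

Forward elimination:
R2 <- R2 - (-1)*R1:  [  0  -6  -1   4 ]
R3 <- R3 - (-4)*R1:  [   0  -18   -1   15 ]
R4 <- R4 - (-3)*R1:  [   0  -18   -1   11 ]
R3 <- R3 - (3)*R2:  [ 0  0  2  3 ]
R4 <- R4 - (3)*R2:  [  0   0   2  -1 ]
R4 <- R4 - (1)*R3:  [  0   0   0  -4 ]
Multipliers (in order of application): m_{21} = -1, m_{31} = -4, m_{41} = -3, m_{32} = 3, m_{42} = 3, m_{43} = 1

multipliers: -1, -4, -3, 3, 3, 1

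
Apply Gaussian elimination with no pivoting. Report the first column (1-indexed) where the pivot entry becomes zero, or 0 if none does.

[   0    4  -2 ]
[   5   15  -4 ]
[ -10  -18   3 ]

first zero-pivot column = 1

Naive forward elimination:
Pivot entry (1,1) is zero but row 2 has 5 in column 1 -> naive elimination stops; a row interchange (e.g. R1 <-> R2) would be required here.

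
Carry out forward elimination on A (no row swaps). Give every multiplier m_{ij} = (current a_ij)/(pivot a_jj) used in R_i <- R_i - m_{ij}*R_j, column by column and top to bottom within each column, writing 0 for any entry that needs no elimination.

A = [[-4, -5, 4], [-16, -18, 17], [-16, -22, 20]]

multipliers: 4, 4, -1

Forward elimination:
R2 <- R2 - (4)*R1:  [ 0  2  1 ]
R3 <- R3 - (4)*R1:  [  0  -2   4 ]
R3 <- R3 - (-1)*R2:  [ 0  0  5 ]
Multipliers (in order of application): m_{21} = 4, m_{31} = 4, m_{32} = -1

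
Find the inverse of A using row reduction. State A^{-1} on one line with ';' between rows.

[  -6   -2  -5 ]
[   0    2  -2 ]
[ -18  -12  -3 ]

inverse = [5/12 -3/4 -7/36; -1/2 1 1/6; -1/2 1/2 1/6]

Gauss-Jordan on [A | I]:
R1 <- (1/-6)*R1:  [    1   1/3   5/6  |  -1/6     0     0 ]
R3 <- R3 - (-18)*R1:  [  0  -6  12  |  -3   0   1 ]
R2 <- (1/2)*R2:  [   0    1   -1  |    0  1/2    0 ]
R1 <- R1 - (1/3)*R2:  [    1     0   7/6  |  -1/6  -1/6     0 ]
R3 <- R3 - (-6)*R2:  [  0   0   6  |  -3   3   1 ]
R3 <- (1/6)*R3:  [    0     0     1  |  -1/2   1/2   1/6 ]
R1 <- R1 - (7/6)*R3:  [     1      0      0  |   5/12   -3/4  -7/36 ]
R2 <- R2 - (-1)*R3:  [    0     1     0  |  -1/2     1   1/6 ]
Right block of [I | A^{-1}] is the inverse:
[ 5/12  -3/4  -7/36 ]
[ -1/2     1    1/6 ]
[ -1/2   1/2    1/6 ]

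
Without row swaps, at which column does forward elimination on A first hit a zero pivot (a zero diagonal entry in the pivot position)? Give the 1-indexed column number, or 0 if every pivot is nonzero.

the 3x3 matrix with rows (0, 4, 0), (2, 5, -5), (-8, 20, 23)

Naive forward elimination:
Pivot entry (1,1) is zero but row 2 has 2 in column 1 -> naive elimination stops; a row interchange (e.g. R1 <-> R2) would be required here.

first zero-pivot column = 1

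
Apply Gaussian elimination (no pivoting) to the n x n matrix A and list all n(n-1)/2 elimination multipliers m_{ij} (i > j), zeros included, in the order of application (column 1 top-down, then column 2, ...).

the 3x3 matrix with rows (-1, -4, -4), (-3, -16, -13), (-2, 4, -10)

Forward elimination:
R2 <- R2 - (3)*R1:  [  0  -4  -1 ]
R3 <- R3 - (2)*R1:  [  0  12  -2 ]
R3 <- R3 - (-3)*R2:  [  0   0  -5 ]
Multipliers (in order of application): m_{21} = 3, m_{31} = 2, m_{32} = -3

multipliers: 3, 2, -3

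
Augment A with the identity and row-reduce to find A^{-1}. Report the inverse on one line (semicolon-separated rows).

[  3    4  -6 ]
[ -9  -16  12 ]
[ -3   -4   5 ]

inverse = [-8/3 1/3 -4; 3/4 -1/4 3/2; -1 0 -1]

Gauss-Jordan on [A | I]:
R1 <- (1/3)*R1:  [   1  4/3   -2  |  1/3    0    0 ]
R2 <- R2 - (-9)*R1:  [  0  -4  -6  |   3   1   0 ]
R3 <- R3 - (-3)*R1:  [  0   0  -1  |   1   0   1 ]
R2 <- (1/-4)*R2:  [    0     1   3/2  |  -3/4  -1/4     0 ]
R1 <- R1 - (4/3)*R2:  [   1    0   -4  |  4/3  1/3    0 ]
R3 <- (1/-1)*R3:  [  0   0   1  |  -1   0  -1 ]
R1 <- R1 - (-4)*R3:  [    1     0     0  |  -8/3   1/3    -4 ]
R2 <- R2 - (3/2)*R3:  [    0     1     0  |   3/4  -1/4   3/2 ]
Right block of [I | A^{-1}] is the inverse:
[ -8/3   1/3   -4 ]
[  3/4  -1/4  3/2 ]
[   -1     0   -1 ]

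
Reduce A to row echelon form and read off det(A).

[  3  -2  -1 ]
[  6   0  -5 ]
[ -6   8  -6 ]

Forward elimination:
R2 <- R2 - (2)*R1:  [  0   4  -3 ]
R3 <- R3 - (-2)*R1:  [  0   4  -8 ]
R3 <- R3 - (1)*R2:  [  0   0  -5 ]
Upper-triangular form:
[ 3  -2  -1 ]
[ 0   4  -3 ]
[ 0   0  -5 ]
det(A) = (-1)^0 * (3) * (4) * (-5) = -60  (0 row swaps -> sign +1)

det(A) = -60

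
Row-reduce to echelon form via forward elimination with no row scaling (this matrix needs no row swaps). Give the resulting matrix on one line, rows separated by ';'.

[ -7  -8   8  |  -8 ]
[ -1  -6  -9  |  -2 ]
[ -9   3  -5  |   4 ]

REF = [-7 -8 8 -8; 0 -34/7 -71/7 -6/7; 0 0 -1463/34 203/17]

Forward elimination:
R2 <- R2 - (1/7)*R1:  [     0  -34/7  -71/7   -6/7 ]
R3 <- R3 - (9/7)*R1:  [      0    93/7  -107/7   100/7 ]
R3 <- R3 - (-93/34)*R2:  [        0         0  -1463/34    203/17 ]
Row echelon form:
[ -7     -8         8  |      -8 ]
[  0  -34/7     -71/7  |    -6/7 ]
[  0      0  -1463/34  |  203/17 ]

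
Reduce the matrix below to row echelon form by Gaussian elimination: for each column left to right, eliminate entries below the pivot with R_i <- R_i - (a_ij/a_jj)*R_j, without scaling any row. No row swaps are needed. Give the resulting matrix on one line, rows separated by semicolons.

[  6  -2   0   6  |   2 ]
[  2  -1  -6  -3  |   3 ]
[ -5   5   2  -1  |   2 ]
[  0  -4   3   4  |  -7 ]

REF = [6 -2 0 6 2; 0 -1/3 -6 -5 7/3; 0 0 -58 -46 27; 0 0 0 131/29 -5/58]

Forward elimination:
R2 <- R2 - (1/3)*R1:  [    0  -1/3    -6    -5   7/3 ]
R3 <- R3 - (-5/6)*R1:  [    0  10/3     2     4  11/3 ]
R3 <- R3 - (-10)*R2:  [   0    0  -58  -46   27 ]
R4 <- R4 - (12)*R2:  [   0    0   75   64  -35 ]
R4 <- R4 - (-75/58)*R3:  [      0       0       0  131/29   -5/58 ]
Row echelon form:
[ 6    -2    0       6  |      2 ]
[ 0  -1/3   -6      -5  |    7/3 ]
[ 0     0  -58     -46  |     27 ]
[ 0     0    0  131/29  |  -5/58 ]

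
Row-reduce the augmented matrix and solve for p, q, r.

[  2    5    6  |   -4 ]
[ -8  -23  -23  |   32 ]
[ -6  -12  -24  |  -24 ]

Forward elimination on [A|b]:
R2 <- R2 - (-4)*R1:  [  0  -3   1  16 ]
R3 <- R3 - (-3)*R1:  [   0    3   -6  -36 ]
R3 <- R3 - (-1)*R2:  [   0    0   -5  -20 ]
Row echelon form:
[ 2   5   6  |   -4 ]
[ 0  -3   1  |   16 ]
[ 0   0  -5  |  -20 ]
Back-substitution:
r = (-20) / -5 = 4
q = (16 - (1)*(4)) / -3 = -4
p = (-4 - (5)*(-4) - (6)*(4)) / 2 = -4

(-4, -4, 4)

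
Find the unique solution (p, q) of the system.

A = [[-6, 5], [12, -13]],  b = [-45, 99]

(5, -3)

Forward elimination on [A|b]:
R2 <- R2 - (-2)*R1:  [  0  -3   9 ]
Row echelon form:
[ -6   5  |  -45 ]
[  0  -3  |    9 ]
Back-substitution:
q = (9) / -3 = -3
p = (-45 - (5)*(-3)) / -6 = 5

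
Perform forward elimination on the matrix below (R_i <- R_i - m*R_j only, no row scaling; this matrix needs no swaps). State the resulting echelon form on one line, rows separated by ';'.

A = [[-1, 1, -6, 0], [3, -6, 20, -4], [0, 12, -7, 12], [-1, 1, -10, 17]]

Forward elimination:
R2 <- R2 - (-3)*R1:  [  0  -3   2  -4 ]
R4 <- R4 - (1)*R1:  [  0   0  -4  17 ]
R3 <- R3 - (-4)*R2:  [  0   0   1  -4 ]
R4 <- R4 - (-4)*R3:  [ 0  0  0  1 ]
Row echelon form:
[ -1   1  -6   0 ]
[  0  -3   2  -4 ]
[  0   0   1  -4 ]
[  0   0   0   1 ]

REF = [-1 1 -6 0; 0 -3 2 -4; 0 0 1 -4; 0 0 0 1]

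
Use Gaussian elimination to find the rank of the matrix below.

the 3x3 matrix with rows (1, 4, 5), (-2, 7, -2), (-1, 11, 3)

rank(A) = 2

Row reduction:
R2 <- R2 - (-2)*R1:  [  0  15   8 ]
R3 <- R3 - (-1)*R1:  [  0  15   8 ]
R3 <- R3 - (1)*R2:  [ 0  0  0 ]
Row echelon form:
[ 1   4  5 ]
[ 0  15  8 ]
[ 0   0  0 ]
Nonzero rows / pivot columns: 2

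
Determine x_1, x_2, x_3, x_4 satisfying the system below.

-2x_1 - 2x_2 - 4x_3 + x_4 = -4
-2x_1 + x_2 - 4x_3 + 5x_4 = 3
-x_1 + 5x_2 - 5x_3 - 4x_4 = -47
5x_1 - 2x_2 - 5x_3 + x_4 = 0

(1, -3, 3, 4)

Forward elimination on [A|b]:
R2 <- R2 - (1)*R1:  [ 0  3  0  4  7 ]
R3 <- R3 - (1/2)*R1:  [    0     6    -3  -9/2   -45 ]
R4 <- R4 - (-5/2)*R1:  [   0   -7  -15  7/2  -10 ]
R3 <- R3 - (2)*R2:  [     0      0     -3  -25/2    -59 ]
R4 <- R4 - (-7/3)*R2:  [    0     0   -15  77/6  19/3 ]
R4 <- R4 - (5)*R3:  [     0      0      0  226/3  904/3 ]
Row echelon form:
[ -2  -2  -4      1  |     -4 ]
[  0   3   0      4  |      7 ]
[  0   0  -3  -25/2  |    -59 ]
[  0   0   0  226/3  |  904/3 ]
Back-substitution:
x_4 = (904/3) / (226/3) = 4
x_3 = (-59 - (-25/2)*(4)) / -3 = 3
x_2 = (7 - (4)*(4)) / 3 = -3
x_1 = (-4 - (-2)*(-3) - (-4)*(3) - (1)*(4)) / -2 = 1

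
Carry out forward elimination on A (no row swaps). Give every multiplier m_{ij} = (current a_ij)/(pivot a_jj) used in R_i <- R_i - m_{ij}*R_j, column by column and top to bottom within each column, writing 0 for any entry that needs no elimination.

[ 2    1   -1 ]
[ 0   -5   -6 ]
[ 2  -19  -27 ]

Forward elimination:
R2: entry in column 1 is already 0 -> m_{21} = 0 (no row operation needed)
R3 <- R3 - (1)*R1:  [   0  -20  -26 ]
R3 <- R3 - (4)*R2:  [  0   0  -2 ]
Multipliers (in order of application): m_{21} = 0, m_{31} = 1, m_{32} = 4

multipliers: 0, 1, 4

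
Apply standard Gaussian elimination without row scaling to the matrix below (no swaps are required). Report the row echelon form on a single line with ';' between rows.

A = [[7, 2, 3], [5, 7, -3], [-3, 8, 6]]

REF = [7 2 3; 0 39/7 -36/7; 0 0 201/13]

Forward elimination:
R2 <- R2 - (5/7)*R1:  [     0   39/7  -36/7 ]
R3 <- R3 - (-3/7)*R1:  [    0  62/7  51/7 ]
R3 <- R3 - (62/39)*R2:  [      0       0  201/13 ]
Row echelon form:
[ 7     2       3 ]
[ 0  39/7   -36/7 ]
[ 0     0  201/13 ]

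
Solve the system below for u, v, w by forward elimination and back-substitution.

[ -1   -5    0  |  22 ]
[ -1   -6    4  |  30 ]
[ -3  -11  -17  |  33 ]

Forward elimination on [A|b]:
R2 <- R2 - (1)*R1:  [  0  -1   4   8 ]
R3 <- R3 - (3)*R1:  [   0    4  -17  -33 ]
R3 <- R3 - (-4)*R2:  [  0   0  -1  -1 ]
Row echelon form:
[ -1  -5   0  |  22 ]
[  0  -1   4  |   8 ]
[  0   0  -1  |  -1 ]
Back-substitution:
w = (-1) / -1 = 1
v = (8 - (4)*(1)) / -1 = -4
u = (22 - (-5)*(-4)) / -1 = -2

(-2, -4, 1)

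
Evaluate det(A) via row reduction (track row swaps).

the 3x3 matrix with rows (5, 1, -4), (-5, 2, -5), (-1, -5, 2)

det(A) = -198

Forward elimination:
R2 <- R2 - (-1)*R1:  [  0   3  -9 ]
R3 <- R3 - (-1/5)*R1:  [     0  -24/5    6/5 ]
R3 <- R3 - (-8/5)*R2:  [     0      0  -66/5 ]
Upper-triangular form:
[ 5  1     -4 ]
[ 0  3     -9 ]
[ 0  0  -66/5 ]
det(A) = (-1)^0 * (5) * (3) * (-66/5) = -198  (0 row swaps -> sign +1)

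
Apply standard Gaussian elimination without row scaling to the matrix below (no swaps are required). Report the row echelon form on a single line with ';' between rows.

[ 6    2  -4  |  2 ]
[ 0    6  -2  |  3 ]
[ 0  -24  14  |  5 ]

REF = [6 2 -4 2; 0 6 -2 3; 0 0 6 17]

Forward elimination:
R3 <- R3 - (-4)*R2:  [  0   0   6  17 ]
Row echelon form:
[ 6  2  -4  |   2 ]
[ 0  6  -2  |   3 ]
[ 0  0   6  |  17 ]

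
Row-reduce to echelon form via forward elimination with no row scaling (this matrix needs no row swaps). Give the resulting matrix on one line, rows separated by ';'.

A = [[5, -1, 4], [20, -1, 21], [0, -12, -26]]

Forward elimination:
R2 <- R2 - (4)*R1:  [ 0  3  5 ]
R3 <- R3 - (-4)*R2:  [  0   0  -6 ]
Row echelon form:
[ 5  -1   4 ]
[ 0   3   5 ]
[ 0   0  -6 ]

REF = [5 -1 4; 0 3 5; 0 0 -6]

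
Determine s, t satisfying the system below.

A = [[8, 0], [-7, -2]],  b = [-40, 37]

(-5, -1)

Forward elimination on [A|b]:
R2 <- R2 - (-7/8)*R1:  [  0  -2   2 ]
Row echelon form:
[ 8   0  |  -40 ]
[ 0  -2  |    2 ]
Back-substitution:
t = (2) / -2 = -1
s = (-40) / 8 = -5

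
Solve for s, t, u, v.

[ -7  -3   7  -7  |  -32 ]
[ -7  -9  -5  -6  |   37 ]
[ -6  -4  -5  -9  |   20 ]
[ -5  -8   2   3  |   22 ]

Forward elimination on [A|b]:
R2 <- R2 - (1)*R1:  [   0   -6  -12    1   69 ]
R3 <- R3 - (6/7)*R1:  [     0  -10/7    -11     -3  332/7 ]
R4 <- R4 - (5/7)*R1:  [     0  -41/7     -3      8  314/7 ]
R3 <- R3 - (5/21)*R2:  [      0       0   -57/7  -68/21      31 ]
R4 <- R4 - (41/42)*R2:  [      0       0    61/7  295/42   -45/2 ]
R4 <- R4 - (-61/57)*R3:  [        0         0         0  1217/342  1217/114 ]
Row echelon form:
[ -7  -3      7        -7  |       -32 ]
[  0  -6    -12         1  |        69 ]
[  0   0  -57/7    -68/21  |        31 ]
[  0   0      0  1217/342  |  1217/114 ]
Back-substitution:
v = (1217/114) / (1217/342) = 3
u = (31 - (-68/21)*(3)) / (-57/7) = -5
t = (69 - (-12)*(-5) - (1)*(3)) / -6 = -1
s = (-32 - (-3)*(-1) - (7)*(-5) - (-7)*(3)) / -7 = -3

(-3, -1, -5, 3)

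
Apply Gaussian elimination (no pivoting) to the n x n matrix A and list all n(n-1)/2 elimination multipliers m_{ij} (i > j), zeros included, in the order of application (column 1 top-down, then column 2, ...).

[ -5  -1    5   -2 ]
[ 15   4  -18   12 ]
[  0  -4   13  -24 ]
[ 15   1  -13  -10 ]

Forward elimination:
R2 <- R2 - (-3)*R1:  [  0   1  -3   6 ]
R3: entry in column 1 is already 0 -> m_{31} = 0 (no row operation needed)
R4 <- R4 - (-3)*R1:  [   0   -2    2  -16 ]
R3 <- R3 - (-4)*R2:  [ 0  0  1  0 ]
R4 <- R4 - (-2)*R2:  [  0   0  -4  -4 ]
R4 <- R4 - (-4)*R3:  [  0   0   0  -4 ]
Multipliers (in order of application): m_{21} = -3, m_{31} = 0, m_{41} = -3, m_{32} = -4, m_{42} = -2, m_{43} = -4

multipliers: -3, 0, -3, -4, -2, -4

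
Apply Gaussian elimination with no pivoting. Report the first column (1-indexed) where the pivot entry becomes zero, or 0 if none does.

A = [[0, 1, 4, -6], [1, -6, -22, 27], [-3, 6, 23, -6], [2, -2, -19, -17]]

first zero-pivot column = 1

Naive forward elimination:
Pivot entry (1,1) is zero but row 2 has 1 in column 1 -> naive elimination stops; a row interchange (e.g. R1 <-> R2) would be required here.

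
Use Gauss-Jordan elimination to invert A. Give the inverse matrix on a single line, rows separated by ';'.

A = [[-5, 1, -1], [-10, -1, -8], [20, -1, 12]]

inverse = [-2/3 -11/30 -3/10; -4/3 -4/3 -1; 1 1/2 1/2]

Gauss-Jordan on [A | I]:
R1 <- (1/-5)*R1:  [    1  -1/5   1/5  |  -1/5     0     0 ]
R2 <- R2 - (-10)*R1:  [  0  -3  -6  |  -2   1   0 ]
R3 <- R3 - (20)*R1:  [ 0  3  8  |  4  0  1 ]
R2 <- (1/-3)*R2:  [    0     1     2  |   2/3  -1/3     0 ]
R1 <- R1 - (-1/5)*R2:  [     1      0    3/5  |  -1/15  -1/15      0 ]
R3 <- R3 - (3)*R2:  [ 0  0  2  |  2  1  1 ]
R3 <- (1/2)*R3:  [   0    0    1  |    1  1/2  1/2 ]
R1 <- R1 - (3/5)*R3:  [      1       0       0  |    -2/3  -11/30   -3/10 ]
R2 <- R2 - (2)*R3:  [    0     1     0  |  -4/3  -4/3    -1 ]
Right block of [I | A^{-1}] is the inverse:
[ -2/3  -11/30  -3/10 ]
[ -4/3    -4/3     -1 ]
[    1     1/2    1/2 ]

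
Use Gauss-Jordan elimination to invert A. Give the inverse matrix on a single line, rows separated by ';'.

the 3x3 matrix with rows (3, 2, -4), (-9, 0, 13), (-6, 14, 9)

inverse = [91/18 37/18 -13/18; -1/12 -1/12 1/12; 7/2 3/2 -1/2]

Gauss-Jordan on [A | I]:
R1 <- (1/3)*R1:  [    1   2/3  -4/3  |   1/3     0     0 ]
R2 <- R2 - (-9)*R1:  [ 0  6  1  |  3  1  0 ]
R3 <- R3 - (-6)*R1:  [  0  18   1  |   2   0   1 ]
R2 <- (1/6)*R2:  [   0    1  1/6  |  1/2  1/6    0 ]
R1 <- R1 - (2/3)*R2:  [     1      0  -13/9  |      0   -1/9      0 ]
R3 <- R3 - (18)*R2:  [  0   0  -2  |  -7  -3   1 ]
R3 <- (1/-2)*R3:  [    0     0     1  |   7/2   3/2  -1/2 ]
R1 <- R1 - (-13/9)*R3:  [      1       0       0  |   91/18   37/18  -13/18 ]
R2 <- R2 - (1/6)*R3:  [     0      1      0  |  -1/12  -1/12   1/12 ]
Right block of [I | A^{-1}] is the inverse:
[ 91/18  37/18  -13/18 ]
[ -1/12  -1/12    1/12 ]
[   7/2    3/2    -1/2 ]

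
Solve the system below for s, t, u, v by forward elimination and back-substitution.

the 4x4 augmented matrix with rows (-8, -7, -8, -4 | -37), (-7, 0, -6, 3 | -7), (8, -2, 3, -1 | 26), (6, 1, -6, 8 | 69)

(4, -1, -1, 5)

Forward elimination on [A|b]:
R2 <- R2 - (7/8)*R1:  [     0   49/8      1   13/2  203/8 ]
R3 <- R3 - (-1)*R1:  [   0   -9   -5   -5  -11 ]
R4 <- R4 - (-3/4)*R1:  [     0  -17/4    -12      5  165/4 ]
R3 <- R3 - (-72/49)*R2:  [       0        0  -173/49   223/49    184/7 ]
R4 <- R4 - (-34/49)*R2:  [       0        0  -554/49   466/49    412/7 ]
R4 <- R4 - (554/173)*R3:  [         0          0          0   -876/173  -4380/173 ]
Row echelon form:
[ -8    -7       -8        -4  |        -37 ]
[  0  49/8        1      13/2  |      203/8 ]
[  0     0  -173/49    223/49  |      184/7 ]
[  0     0        0  -876/173  |  -4380/173 ]
Back-substitution:
v = (-4380/173) / (-876/173) = 5
u = (184/7 - (223/49)*(5)) / (-173/49) = -1
t = (203/8 - (1)*(-1) - (13/2)*(5)) / (49/8) = -1
s = (-37 - (-7)*(-1) - (-8)*(-1) - (-4)*(5)) / -8 = 4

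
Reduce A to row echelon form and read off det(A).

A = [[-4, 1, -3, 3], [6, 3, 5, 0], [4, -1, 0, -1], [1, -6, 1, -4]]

Forward elimination:
R2 <- R2 - (-3/2)*R1:  [   0  9/2  1/2  9/2 ]
R3 <- R3 - (-1)*R1:  [  0   0  -3   2 ]
R4 <- R4 - (-1/4)*R1:  [     0  -23/4    1/4  -13/4 ]
R4 <- R4 - (-23/18)*R2:  [   0    0  8/9  5/2 ]
R4 <- R4 - (-8/27)*R3:  [      0       0       0  167/54 ]
Upper-triangular form:
[ -4    1   -3       3 ]
[  0  9/2  1/2     9/2 ]
[  0    0   -3       2 ]
[  0    0    0  167/54 ]
det(A) = (-1)^0 * (-4) * (9/2) * (-3) * (167/54) = 167  (0 row swaps -> sign +1)

det(A) = 167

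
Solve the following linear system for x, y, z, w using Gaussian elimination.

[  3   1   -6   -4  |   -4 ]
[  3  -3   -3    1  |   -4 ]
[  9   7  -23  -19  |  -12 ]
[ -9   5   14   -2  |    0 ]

Forward elimination on [A|b]:
R2 <- R2 - (1)*R1:  [  0  -4   3   5   0 ]
R3 <- R3 - (3)*R1:  [  0   4  -5  -7   0 ]
R4 <- R4 - (-3)*R1:  [   0    8   -4  -14  -12 ]
R3 <- R3 - (-1)*R2:  [  0   0  -2  -2   0 ]
R4 <- R4 - (-2)*R2:  [   0    0    2   -4  -12 ]
R4 <- R4 - (-1)*R3:  [   0    0    0   -6  -12 ]
Row echelon form:
[ 3   1  -6  -4  |   -4 ]
[ 0  -4   3   5  |    0 ]
[ 0   0  -2  -2  |    0 ]
[ 0   0   0  -6  |  -12 ]
Back-substitution:
w = (-12) / -6 = 2
z = (0 - (-2)*(2)) / -2 = -2
y = (0 - (3)*(-2) - (5)*(2)) / -4 = 1
x = (-4 - (1)*(1) - (-6)*(-2) - (-4)*(2)) / 3 = -3

(-3, 1, -2, 2)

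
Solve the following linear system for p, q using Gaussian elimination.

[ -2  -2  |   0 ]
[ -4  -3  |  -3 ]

Forward elimination on [A|b]:
R2 <- R2 - (2)*R1:  [  0   1  -3 ]
Row echelon form:
[ -2  -2  |   0 ]
[  0   1  |  -3 ]
Back-substitution:
q = (-3) / 1 = -3
p = (0 - (-2)*(-3)) / -2 = 3

(3, -3)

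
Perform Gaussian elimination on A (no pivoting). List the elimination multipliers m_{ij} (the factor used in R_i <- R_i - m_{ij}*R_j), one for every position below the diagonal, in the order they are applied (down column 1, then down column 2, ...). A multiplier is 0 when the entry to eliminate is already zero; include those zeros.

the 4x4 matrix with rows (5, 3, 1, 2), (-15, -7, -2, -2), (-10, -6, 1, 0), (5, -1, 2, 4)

multipliers: -3, -2, 1, 0, -2, 1

Forward elimination:
R2 <- R2 - (-3)*R1:  [ 0  2  1  4 ]
R3 <- R3 - (-2)*R1:  [ 0  0  3  4 ]
R4 <- R4 - (1)*R1:  [  0  -4   1   2 ]
R3: entry in column 2 is already 0 -> m_{32} = 0 (no row operation needed)
R4 <- R4 - (-2)*R2:  [  0   0   3  10 ]
R4 <- R4 - (1)*R3:  [ 0  0  0  6 ]
Multipliers (in order of application): m_{21} = -3, m_{31} = -2, m_{41} = 1, m_{32} = 0, m_{42} = -2, m_{43} = 1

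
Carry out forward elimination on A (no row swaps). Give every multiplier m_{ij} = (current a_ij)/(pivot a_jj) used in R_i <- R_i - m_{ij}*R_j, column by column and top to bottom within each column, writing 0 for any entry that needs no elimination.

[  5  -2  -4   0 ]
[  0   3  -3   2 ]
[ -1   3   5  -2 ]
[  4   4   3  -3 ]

multipliers: 0, -1/5, 4/5, 13/15, 28/15, 59/34

Forward elimination:
R2: entry in column 1 is already 0 -> m_{21} = 0 (no row operation needed)
R3 <- R3 - (-1/5)*R1:  [    0  13/5  21/5    -2 ]
R4 <- R4 - (4/5)*R1:  [    0  28/5  31/5    -3 ]
R3 <- R3 - (13/15)*R2:  [      0       0    34/5  -56/15 ]
R4 <- R4 - (28/15)*R2:  [       0        0     59/5  -101/15 ]
R4 <- R4 - (59/34)*R3:  [      0       0       0  -13/51 ]
Multipliers (in order of application): m_{21} = 0, m_{31} = -1/5, m_{41} = 4/5, m_{32} = 13/15, m_{42} = 28/15, m_{43} = 59/34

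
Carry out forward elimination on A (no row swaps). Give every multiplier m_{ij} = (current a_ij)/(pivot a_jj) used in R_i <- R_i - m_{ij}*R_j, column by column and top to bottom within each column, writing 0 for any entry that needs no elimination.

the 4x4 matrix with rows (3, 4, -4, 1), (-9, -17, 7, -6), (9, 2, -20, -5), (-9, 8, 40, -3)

multipliers: -3, 3, -3, 2, -4, 4

Forward elimination:
R2 <- R2 - (-3)*R1:  [  0  -5  -5  -3 ]
R3 <- R3 - (3)*R1:  [   0  -10   -8   -8 ]
R4 <- R4 - (-3)*R1:  [  0  20  28   0 ]
R3 <- R3 - (2)*R2:  [  0   0   2  -2 ]
R4 <- R4 - (-4)*R2:  [   0    0    8  -12 ]
R4 <- R4 - (4)*R3:  [  0   0   0  -4 ]
Multipliers (in order of application): m_{21} = -3, m_{31} = 3, m_{41} = -3, m_{32} = 2, m_{42} = -4, m_{43} = 4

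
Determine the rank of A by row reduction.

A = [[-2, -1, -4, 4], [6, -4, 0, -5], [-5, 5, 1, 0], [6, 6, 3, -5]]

Row reduction:
R2 <- R2 - (-3)*R1:  [   0   -7  -12    7 ]
R3 <- R3 - (5/2)*R1:  [    0  15/2    11   -10 ]
R4 <- R4 - (-3)*R1:  [  0   3  -9   7 ]
R3 <- R3 - (-15/14)*R2:  [     0      0  -13/7   -5/2 ]
R4 <- R4 - (-3/7)*R2:  [     0      0  -99/7     10 ]
R4 <- R4 - (99/13)*R3:  [      0       0       0  755/26 ]
Row echelon form:
[ -2  -1     -4       4 ]
[  0  -7    -12       7 ]
[  0   0  -13/7    -5/2 ]
[  0   0      0  755/26 ]
Nonzero rows / pivot columns: 4

rank(A) = 4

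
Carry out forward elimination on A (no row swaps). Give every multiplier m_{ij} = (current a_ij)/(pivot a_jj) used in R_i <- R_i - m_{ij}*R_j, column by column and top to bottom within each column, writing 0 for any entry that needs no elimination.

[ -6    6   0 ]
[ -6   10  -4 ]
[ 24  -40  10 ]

multipliers: 1, -4, -4

Forward elimination:
R2 <- R2 - (1)*R1:  [  0   4  -4 ]
R3 <- R3 - (-4)*R1:  [   0  -16   10 ]
R3 <- R3 - (-4)*R2:  [  0   0  -6 ]
Multipliers (in order of application): m_{21} = 1, m_{31} = -4, m_{32} = -4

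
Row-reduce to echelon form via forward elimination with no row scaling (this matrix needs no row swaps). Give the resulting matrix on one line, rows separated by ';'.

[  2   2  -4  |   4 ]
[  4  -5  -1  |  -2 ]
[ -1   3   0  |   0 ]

REF = [2 2 -4 4; 0 -9 7 -10; 0 0 10/9 -22/9]

Forward elimination:
R2 <- R2 - (2)*R1:  [   0   -9    7  -10 ]
R3 <- R3 - (-1/2)*R1:  [  0   4  -2   2 ]
R3 <- R3 - (-4/9)*R2:  [     0      0   10/9  -22/9 ]
Row echelon form:
[ 2   2    -4  |      4 ]
[ 0  -9     7  |    -10 ]
[ 0   0  10/9  |  -22/9 ]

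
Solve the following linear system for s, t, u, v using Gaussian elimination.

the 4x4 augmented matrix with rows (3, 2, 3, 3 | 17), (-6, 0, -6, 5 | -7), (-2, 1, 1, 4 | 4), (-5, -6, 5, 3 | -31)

(2, 4, 0, 1)

Forward elimination on [A|b]:
R2 <- R2 - (-2)*R1:  [  0   4   0  11  27 ]
R3 <- R3 - (-2/3)*R1:  [    0   7/3     3     6  46/3 ]
R4 <- R4 - (-5/3)*R1:  [    0  -8/3    10     8  -8/3 ]
R3 <- R3 - (7/12)*R2:  [     0      0      3  -5/12  -5/12 ]
R4 <- R4 - (-2/3)*R2:  [    0     0    10  46/3  46/3 ]
R4 <- R4 - (10/3)*R3:  [      0       0       0  301/18  301/18 ]
Row echelon form:
[ 3  2  3       3  |      17 ]
[ 0  4  0      11  |      27 ]
[ 0  0  3   -5/12  |   -5/12 ]
[ 0  0  0  301/18  |  301/18 ]
Back-substitution:
v = (301/18) / (301/18) = 1
u = (-5/12 - (-5/12)*(1)) / 3 = 0
t = (27 - (11)*(1)) / 4 = 4
s = (17 - (2)*(4) - (3)*(0) - (3)*(1)) / 3 = 2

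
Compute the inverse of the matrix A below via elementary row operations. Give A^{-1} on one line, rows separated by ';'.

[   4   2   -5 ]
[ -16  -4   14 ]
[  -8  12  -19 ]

Gauss-Jordan on [A | I]:
R1 <- (1/4)*R1:  [    1   1/2  -5/4  |   1/4     0     0 ]
R2 <- R2 - (-16)*R1:  [  0   4  -6  |   4   1   0 ]
R3 <- R3 - (-8)*R1:  [   0   16  -29  |    2    0    1 ]
R2 <- (1/4)*R2:  [    0     1  -3/2  |     1   1/4     0 ]
R1 <- R1 - (1/2)*R2:  [    1     0  -1/2  |  -1/4  -1/8     0 ]
R3 <- R3 - (16)*R2:  [   0    0   -5  |  -14   -4    1 ]
R3 <- (1/-5)*R3:  [    0     0     1  |  14/5   4/5  -1/5 ]
R1 <- R1 - (-1/2)*R3:  [     1      0      0  |  23/20  11/40  -1/10 ]
R2 <- R2 - (-3/2)*R3:  [     0      1      0  |   26/5  29/20  -3/10 ]
Right block of [I | A^{-1}] is the inverse:
[ 23/20  11/40  -1/10 ]
[  26/5  29/20  -3/10 ]
[  14/5    4/5   -1/5 ]

inverse = [23/20 11/40 -1/10; 26/5 29/20 -3/10; 14/5 4/5 -1/5]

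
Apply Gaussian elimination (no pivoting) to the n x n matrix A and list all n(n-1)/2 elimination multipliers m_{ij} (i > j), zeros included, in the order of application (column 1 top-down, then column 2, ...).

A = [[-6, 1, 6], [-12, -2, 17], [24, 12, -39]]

multipliers: 2, -4, -4

Forward elimination:
R2 <- R2 - (2)*R1:  [  0  -4   5 ]
R3 <- R3 - (-4)*R1:  [   0   16  -15 ]
R3 <- R3 - (-4)*R2:  [ 0  0  5 ]
Multipliers (in order of application): m_{21} = 2, m_{31} = -4, m_{32} = -4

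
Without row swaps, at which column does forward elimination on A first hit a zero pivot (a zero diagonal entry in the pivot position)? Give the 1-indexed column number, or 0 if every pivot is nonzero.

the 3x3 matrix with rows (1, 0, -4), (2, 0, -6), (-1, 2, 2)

first zero-pivot column = 2

Naive forward elimination:
R2 <- R2 - (2)*R1:  [ 0  0  2 ]
R3 <- R3 - (-1)*R1:  [  0   2  -2 ]
Matrix at this point:
[ 1  0  -4 ]
[ 0  0   2 ]
[ 0  2  -2 ]
Pivot entry (2,2) is zero but row 3 has 2 in column 2 -> naive elimination stops; a row interchange (e.g. R2 <-> R3) would be required here.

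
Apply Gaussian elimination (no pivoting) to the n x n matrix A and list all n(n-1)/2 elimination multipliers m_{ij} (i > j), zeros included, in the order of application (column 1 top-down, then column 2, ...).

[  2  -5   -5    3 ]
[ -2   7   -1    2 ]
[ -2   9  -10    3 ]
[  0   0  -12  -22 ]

Forward elimination:
R2 <- R2 - (-1)*R1:  [  0   2  -6   5 ]
R3 <- R3 - (-1)*R1:  [   0    4  -15    6 ]
R4: entry in column 1 is already 0 -> m_{41} = 0 (no row operation needed)
R3 <- R3 - (2)*R2:  [  0   0  -3  -4 ]
R4: entry in column 2 is already 0 -> m_{42} = 0 (no row operation needed)
R4 <- R4 - (4)*R3:  [  0   0   0  -6 ]
Multipliers (in order of application): m_{21} = -1, m_{31} = -1, m_{41} = 0, m_{32} = 2, m_{42} = 0, m_{43} = 4

multipliers: -1, -1, 0, 2, 0, 4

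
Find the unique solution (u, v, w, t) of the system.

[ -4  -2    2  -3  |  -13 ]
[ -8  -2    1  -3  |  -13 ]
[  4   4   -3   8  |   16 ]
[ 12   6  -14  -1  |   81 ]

(1, 2, -4, -1)

Forward elimination on [A|b]:
R2 <- R2 - (2)*R1:  [  0   2  -3   3  13 ]
R3 <- R3 - (-1)*R1:  [  0   2  -1   5   3 ]
R4 <- R4 - (-3)*R1:  [   0    0   -8  -10   42 ]
R3 <- R3 - (1)*R2:  [   0    0    2    2  -10 ]
R4 <- R4 - (-4)*R3:  [  0   0   0  -2   2 ]
Row echelon form:
[ -4  -2   2  -3  |  -13 ]
[  0   2  -3   3  |   13 ]
[  0   0   2   2  |  -10 ]
[  0   0   0  -2  |    2 ]
Back-substitution:
t = (2) / -2 = -1
w = (-10 - (2)*(-1)) / 2 = -4
v = (13 - (-3)*(-4) - (3)*(-1)) / 2 = 2
u = (-13 - (-2)*(2) - (2)*(-4) - (-3)*(-1)) / -4 = 1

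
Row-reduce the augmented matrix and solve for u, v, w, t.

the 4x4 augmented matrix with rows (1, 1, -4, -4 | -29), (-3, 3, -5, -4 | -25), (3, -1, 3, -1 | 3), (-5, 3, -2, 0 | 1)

Forward elimination on [A|b]:
R2 <- R2 - (-3)*R1:  [    0     6   -17   -16  -112 ]
R3 <- R3 - (3)*R1:  [  0  -4  15  11  90 ]
R4 <- R4 - (-5)*R1:  [    0     8   -22   -20  -144 ]
R3 <- R3 - (-2/3)*R2:  [    0     0  11/3   1/3  46/3 ]
R4 <- R4 - (4/3)*R2:  [    0     0   2/3   4/3  16/3 ]
R4 <- R4 - (2/11)*R3:  [     0      0      0  14/11  28/11 ]
Row echelon form:
[ 1  1    -4     -4  |    -29 ]
[ 0  6   -17    -16  |   -112 ]
[ 0  0  11/3    1/3  |   46/3 ]
[ 0  0     0  14/11  |  28/11 ]
Back-substitution:
t = (28/11) / (14/11) = 2
w = (46/3 - (1/3)*(2)) / (11/3) = 4
v = (-112 - (-17)*(4) - (-16)*(2)) / 6 = -2
u = (-29 - (1)*(-2) - (-4)*(4) - (-4)*(2)) / 1 = -3

(-3, -2, 4, 2)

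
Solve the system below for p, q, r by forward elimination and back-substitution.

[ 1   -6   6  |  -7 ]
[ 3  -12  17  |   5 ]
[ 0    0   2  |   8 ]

(-1, 5, 4)

Forward elimination on [A|b]:
R2 <- R2 - (3)*R1:  [  0   6  -1  26 ]
Row echelon form:
[ 1  -6   6  |  -7 ]
[ 0   6  -1  |  26 ]
[ 0   0   2  |   8 ]
Back-substitution:
r = (8) / 2 = 4
q = (26 - (-1)*(4)) / 6 = 5
p = (-7 - (-6)*(5) - (6)*(4)) / 1 = -1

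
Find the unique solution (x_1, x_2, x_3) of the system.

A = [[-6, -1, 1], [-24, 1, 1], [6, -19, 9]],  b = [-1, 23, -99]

Forward elimination on [A|b]:
R2 <- R2 - (4)*R1:  [  0   5  -3  27 ]
R3 <- R3 - (-1)*R1:  [    0   -20    10  -100 ]
R3 <- R3 - (-4)*R2:  [  0   0  -2   8 ]
Row echelon form:
[ -6  -1   1  |  -1 ]
[  0   5  -3  |  27 ]
[  0   0  -2  |   8 ]
Back-substitution:
x_3 = (8) / -2 = -4
x_2 = (27 - (-3)*(-4)) / 5 = 3
x_1 = (-1 - (-1)*(3) - (1)*(-4)) / -6 = -1

(-1, 3, -4)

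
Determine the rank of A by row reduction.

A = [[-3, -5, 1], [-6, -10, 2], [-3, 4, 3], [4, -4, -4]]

Row reduction:
R2 <- R2 - (2)*R1:  [ 0  0  0 ]
R3 <- R3 - (1)*R1:  [ 0  9  2 ]
R4 <- R4 - (-4/3)*R1:  [     0  -32/3   -8/3 ]
R2 <-> R3   (pivot in column 2 was zero)
[ -3     -5     1 ]
[  0      9     2 ]
[  0      0     0 ]
[  0  -32/3  -8/3 ]
R4 <- R4 - (-32/27)*R2:  [     0      0  -8/27 ]
R3 <-> R4   (pivot in column 3 was zero)
[ -3  -5      1 ]
[  0   9      2 ]
[  0   0  -8/27 ]
[  0   0      0 ]
Row echelon form:
[ -3  -5      1 ]
[  0   9      2 ]
[  0   0  -8/27 ]
[  0   0      0 ]
Nonzero rows / pivot columns: 3

rank(A) = 3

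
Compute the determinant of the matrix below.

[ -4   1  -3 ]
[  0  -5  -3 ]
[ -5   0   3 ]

Forward elimination:
R3 <- R3 - (5/4)*R1:  [    0  -5/4  27/4 ]
R3 <- R3 - (1/4)*R2:  [    0     0  15/2 ]
Upper-triangular form:
[ -4   1    -3 ]
[  0  -5    -3 ]
[  0   0  15/2 ]
det(A) = (-1)^0 * (-4) * (-5) * (15/2) = 150  (0 row swaps -> sign +1)

det(A) = 150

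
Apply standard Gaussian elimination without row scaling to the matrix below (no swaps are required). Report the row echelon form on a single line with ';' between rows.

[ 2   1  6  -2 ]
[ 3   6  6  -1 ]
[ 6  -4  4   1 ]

REF = [2 1 6 -2; 0 9/2 -3 2; 0 0 -56/3 91/9]

Forward elimination:
R2 <- R2 - (3/2)*R1:  [   0  9/2   -3    2 ]
R3 <- R3 - (3)*R1:  [   0   -7  -14    7 ]
R3 <- R3 - (-14/9)*R2:  [     0      0  -56/3   91/9 ]
Row echelon form:
[ 2    1      6    -2 ]
[ 0  9/2     -3     2 ]
[ 0    0  -56/3  91/9 ]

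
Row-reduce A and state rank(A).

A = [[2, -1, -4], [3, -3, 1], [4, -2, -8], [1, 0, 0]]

Row reduction:
R2 <- R2 - (3/2)*R1:  [    0  -3/2     7 ]
R3 <- R3 - (2)*R1:  [ 0  0  0 ]
R4 <- R4 - (1/2)*R1:  [   0  1/2    2 ]
R4 <- R4 - (-1/3)*R2:  [    0     0  13/3 ]
R3 <-> R4   (pivot in column 3 was zero)
[ 2    -1    -4 ]
[ 0  -3/2     7 ]
[ 0     0  13/3 ]
[ 0     0     0 ]
Row echelon form:
[ 2    -1    -4 ]
[ 0  -3/2     7 ]
[ 0     0  13/3 ]
[ 0     0     0 ]
Nonzero rows / pivot columns: 3

rank(A) = 3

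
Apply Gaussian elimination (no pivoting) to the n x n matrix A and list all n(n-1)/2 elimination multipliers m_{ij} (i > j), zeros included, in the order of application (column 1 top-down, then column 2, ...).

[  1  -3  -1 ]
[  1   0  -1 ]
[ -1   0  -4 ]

Forward elimination:
R2 <- R2 - (1)*R1:  [ 0  3  0 ]
R3 <- R3 - (-1)*R1:  [  0  -3  -5 ]
R3 <- R3 - (-1)*R2:  [  0   0  -5 ]
Multipliers (in order of application): m_{21} = 1, m_{31} = -1, m_{32} = -1

multipliers: 1, -1, -1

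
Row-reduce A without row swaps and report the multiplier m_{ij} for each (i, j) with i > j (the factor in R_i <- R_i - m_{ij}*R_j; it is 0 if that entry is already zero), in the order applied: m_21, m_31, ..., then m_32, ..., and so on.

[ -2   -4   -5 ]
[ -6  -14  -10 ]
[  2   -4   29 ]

Forward elimination:
R2 <- R2 - (3)*R1:  [  0  -2   5 ]
R3 <- R3 - (-1)*R1:  [  0  -8  24 ]
R3 <- R3 - (4)*R2:  [ 0  0  4 ]
Multipliers (in order of application): m_{21} = 3, m_{31} = -1, m_{32} = 4

multipliers: 3, -1, 4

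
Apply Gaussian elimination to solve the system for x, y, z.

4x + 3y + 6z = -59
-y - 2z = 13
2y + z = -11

(-5, -3, -5)

Forward elimination on [A|b]:
R3 <- R3 - (-2)*R2:  [  0   0  -3  15 ]
Row echelon form:
[ 4   3   6  |  -59 ]
[ 0  -1  -2  |   13 ]
[ 0   0  -3  |   15 ]
Back-substitution:
z = (15) / -3 = -5
y = (13 - (-2)*(-5)) / -1 = -3
x = (-59 - (3)*(-3) - (6)*(-5)) / 4 = -5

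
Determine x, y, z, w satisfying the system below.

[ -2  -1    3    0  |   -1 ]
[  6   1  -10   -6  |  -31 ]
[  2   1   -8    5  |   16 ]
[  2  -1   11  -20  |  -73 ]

Forward elimination on [A|b]:
R2 <- R2 - (-3)*R1:  [   0   -2   -1   -6  -34 ]
R3 <- R3 - (-1)*R1:  [  0   0  -5   5  15 ]
R4 <- R4 - (-1)*R1:  [   0   -2   14  -20  -74 ]
R4 <- R4 - (1)*R2:  [   0    0   15  -14  -40 ]
R4 <- R4 - (-3)*R3:  [ 0  0  0  1  5 ]
Row echelon form:
[ -2  -1   3   0  |   -1 ]
[  0  -2  -1  -6  |  -34 ]
[  0   0  -5   5  |   15 ]
[  0   0   0   1  |    5 ]
Back-substitution:
w = (5) / 1 = 5
z = (15 - (5)*(5)) / -5 = 2
y = (-34 - (-1)*(2) - (-6)*(5)) / -2 = 1
x = (-1 - (-1)*(1) - (3)*(2)) / -2 = 3

(3, 1, 2, 5)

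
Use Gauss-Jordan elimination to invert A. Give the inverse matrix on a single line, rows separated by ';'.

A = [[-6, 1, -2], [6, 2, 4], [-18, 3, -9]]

inverse = [-5/9 1/18 4/27; -1/3 1/3 2/9; 1 0 -1/3]

Gauss-Jordan on [A | I]:
R1 <- (1/-6)*R1:  [    1  -1/6   1/3  |  -1/6     0     0 ]
R2 <- R2 - (6)*R1:  [ 0  3  2  |  1  1  0 ]
R3 <- R3 - (-18)*R1:  [  0   0  -3  |  -3   0   1 ]
R2 <- (1/3)*R2:  [   0    1  2/3  |  1/3  1/3    0 ]
R1 <- R1 - (-1/6)*R2:  [    1     0   4/9  |  -1/9  1/18     0 ]
R3 <- (1/-3)*R3:  [    0     0     1  |     1     0  -1/3 ]
R1 <- R1 - (4/9)*R3:  [    1     0     0  |  -5/9  1/18  4/27 ]
R2 <- R2 - (2/3)*R3:  [    0     1     0  |  -1/3   1/3   2/9 ]
Right block of [I | A^{-1}] is the inverse:
[ -5/9  1/18  4/27 ]
[ -1/3   1/3   2/9 ]
[    1     0  -1/3 ]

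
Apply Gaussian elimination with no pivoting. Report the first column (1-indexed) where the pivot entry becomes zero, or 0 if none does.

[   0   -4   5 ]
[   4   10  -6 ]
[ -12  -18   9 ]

first zero-pivot column = 1

Naive forward elimination:
Pivot entry (1,1) is zero but row 2 has 4 in column 1 -> naive elimination stops; a row interchange (e.g. R1 <-> R2) would be required here.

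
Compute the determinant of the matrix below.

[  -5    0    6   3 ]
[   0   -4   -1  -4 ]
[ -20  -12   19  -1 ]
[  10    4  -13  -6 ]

Forward elimination:
R3 <- R3 - (4)*R1:  [   0  -12   -5  -13 ]
R4 <- R4 - (-2)*R1:  [  0   4  -1   0 ]
R3 <- R3 - (3)*R2:  [  0   0  -2  -1 ]
R4 <- R4 - (-1)*R2:  [  0   0  -2  -4 ]
R4 <- R4 - (1)*R3:  [  0   0   0  -3 ]
Upper-triangular form:
[ -5   0   6   3 ]
[  0  -4  -1  -4 ]
[  0   0  -2  -1 ]
[  0   0   0  -3 ]
det(A) = (-1)^0 * (-5) * (-4) * (-2) * (-3) = 120  (0 row swaps -> sign +1)

det(A) = 120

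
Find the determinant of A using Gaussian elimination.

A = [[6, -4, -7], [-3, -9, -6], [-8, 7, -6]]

Forward elimination:
R2 <- R2 - (-1/2)*R1:  [     0    -11  -19/2 ]
R3 <- R3 - (-4/3)*R1:  [     0    5/3  -46/3 ]
R3 <- R3 - (-5/33)*R2:  [       0        0  -369/22 ]
Upper-triangular form:
[ 6   -4       -7 ]
[ 0  -11    -19/2 ]
[ 0    0  -369/22 ]
det(A) = (-1)^0 * (6) * (-11) * (-369/22) = 1107  (0 row swaps -> sign +1)

det(A) = 1107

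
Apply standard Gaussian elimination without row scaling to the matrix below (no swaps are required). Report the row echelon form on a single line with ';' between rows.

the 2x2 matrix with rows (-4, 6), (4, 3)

Forward elimination:
R2 <- R2 - (-1)*R1:  [ 0  9 ]
Row echelon form:
[ -4  6 ]
[  0  9 ]

REF = [-4 6; 0 9]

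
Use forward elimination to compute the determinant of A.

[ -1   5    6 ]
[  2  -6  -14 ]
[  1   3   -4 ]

det(A) = -24

Forward elimination:
R2 <- R2 - (-2)*R1:  [  0   4  -2 ]
R3 <- R3 - (-1)*R1:  [ 0  8  2 ]
R3 <- R3 - (2)*R2:  [ 0  0  6 ]
Upper-triangular form:
[ -1  5   6 ]
[  0  4  -2 ]
[  0  0   6 ]
det(A) = (-1)^0 * (-1) * (4) * (6) = -24  (0 row swaps -> sign +1)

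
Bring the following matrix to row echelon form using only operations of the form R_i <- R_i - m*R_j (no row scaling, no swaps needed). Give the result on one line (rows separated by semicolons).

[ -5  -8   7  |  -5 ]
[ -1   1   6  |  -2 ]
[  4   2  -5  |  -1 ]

REF = [-5 -8 7 -5; 0 13/5 23/5 -1; 0 0 109/13 -87/13]

Forward elimination:
R2 <- R2 - (1/5)*R1:  [    0  13/5  23/5    -1 ]
R3 <- R3 - (-4/5)*R1:  [     0  -22/5    3/5     -5 ]
R3 <- R3 - (-22/13)*R2:  [      0       0  109/13  -87/13 ]
Row echelon form:
[ -5    -8       7  |      -5 ]
[  0  13/5    23/5  |      -1 ]
[  0     0  109/13  |  -87/13 ]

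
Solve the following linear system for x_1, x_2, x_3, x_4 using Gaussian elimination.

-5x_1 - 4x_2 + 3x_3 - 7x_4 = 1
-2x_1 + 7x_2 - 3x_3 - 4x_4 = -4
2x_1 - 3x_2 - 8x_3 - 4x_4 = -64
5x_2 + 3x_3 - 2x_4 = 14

(-5, 2, 4, 4)

Forward elimination on [A|b]:
R2 <- R2 - (2/5)*R1:  [     0   43/5  -21/5   -6/5  -22/5 ]
R3 <- R3 - (-2/5)*R1:  [      0   -23/5   -34/5   -34/5  -318/5 ]
R3 <- R3 - (-23/43)*R2:  [        0         0   -389/43   -320/43  -2836/43 ]
R4 <- R4 - (25/43)*R2:  [      0       0  234/43  -56/43  712/43 ]
R4 <- R4 - (-234/389)*R3:  [         0          0          0  -2248/389  -8992/389 ]
Row echelon form:
[ -5    -4        3         -7  |          1 ]
[  0  43/5    -21/5       -6/5  |      -22/5 ]
[  0     0  -389/43    -320/43  |   -2836/43 ]
[  0     0        0  -2248/389  |  -8992/389 ]
Back-substitution:
x_4 = (-8992/389) / (-2248/389) = 4
x_3 = (-2836/43 - (-320/43)*(4)) / (-389/43) = 4
x_2 = (-22/5 - (-21/5)*(4) - (-6/5)*(4)) / (43/5) = 2
x_1 = (1 - (-4)*(2) - (3)*(4) - (-7)*(4)) / -5 = -5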